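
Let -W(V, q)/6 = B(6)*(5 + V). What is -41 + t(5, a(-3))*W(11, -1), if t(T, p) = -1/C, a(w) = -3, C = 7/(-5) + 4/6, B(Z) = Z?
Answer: -9091/11 ≈ -826.45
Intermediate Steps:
W(V, q) = -180 - 36*V (W(V, q) = -36*(5 + V) = -6*(30 + 6*V) = -180 - 36*V)
C = -11/15 (C = 7*(-1/5) + 4*(1/6) = -7/5 + 2/3 = -11/15 ≈ -0.73333)
t(T, p) = 15/11 (t(T, p) = -1/(-11/15) = -1*(-15/11) = 15/11)
-41 + t(5, a(-3))*W(11, -1) = -41 + 15*(-180 - 36*11)/11 = -41 + 15*(-180 - 396)/11 = -41 + (15/11)*(-576) = -41 - 8640/11 = -9091/11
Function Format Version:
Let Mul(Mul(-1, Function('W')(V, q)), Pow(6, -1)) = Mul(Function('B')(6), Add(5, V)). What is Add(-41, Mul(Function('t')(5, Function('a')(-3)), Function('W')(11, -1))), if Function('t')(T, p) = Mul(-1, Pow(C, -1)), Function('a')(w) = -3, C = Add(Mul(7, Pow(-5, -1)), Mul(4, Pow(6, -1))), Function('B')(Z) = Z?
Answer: Rational(-9091, 11) ≈ -826.45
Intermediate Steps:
Function('W')(V, q) = Add(-180, Mul(-36, V)) (Function('W')(V, q) = Mul(-6, Mul(6, Add(5, V))) = Mul(-6, Add(30, Mul(6, V))) = Add(-180, Mul(-36, V)))
C = Rational(-11, 15) (C = Add(Mul(7, Rational(-1, 5)), Mul(4, Rational(1, 6))) = Add(Rational(-7, 5), Rational(2, 3)) = Rational(-11, 15) ≈ -0.73333)
Function('t')(T, p) = Rational(15, 11) (Function('t')(T, p) = Mul(-1, Pow(Rational(-11, 15), -1)) = Mul(-1, Rational(-15, 11)) = Rational(15, 11))
Add(-41, Mul(Function('t')(5, Function('a')(-3)), Function('W')(11, -1))) = Add(-41, Mul(Rational(15, 11), Add(-180, Mul(-36, 11)))) = Add(-41, Mul(Rational(15, 11), Add(-180, -396))) = Add(-41, Mul(Rational(15, 11), -576)) = Add(-41, Rational(-8640, 11)) = Rational(-9091, 11)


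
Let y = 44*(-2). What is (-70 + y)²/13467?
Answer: 24964/13467 ≈ 1.8537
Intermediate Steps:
y = -88
(-70 + y)²/13467 = (-70 - 88)²/13467 = (-158)²*(1/13467) = 24964*(1/13467) = 24964/13467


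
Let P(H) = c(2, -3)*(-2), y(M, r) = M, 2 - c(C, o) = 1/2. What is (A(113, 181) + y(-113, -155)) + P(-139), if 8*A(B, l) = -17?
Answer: -945/8 ≈ -118.13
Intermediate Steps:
c(C, o) = 3/2 (c(C, o) = 2 - 1/2 = 2 - 1*½ = 2 - ½ = 3/2)
A(B, l) = -17/8 (A(B, l) = (⅛)*(-17) = -17/8)
P(H) = -3 (P(H) = (3/2)*(-2) = -3)
(A(113, 181) + y(-113, -155)) + P(-139) = (-17/8 - 113) - 3 = -921/8 - 3 = -945/8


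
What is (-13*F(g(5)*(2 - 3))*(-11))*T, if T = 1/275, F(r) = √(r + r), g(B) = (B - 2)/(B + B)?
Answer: 13*I*√15/125 ≈ 0.40279*I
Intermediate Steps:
g(B) = (-2 + B)/(2*B) (g(B) = (-2 + B)/((2*B)) = (-2 + B)*(1/(2*B)) = (-2 + B)/(2*B))
F(r) = √2*√r (F(r) = √(2*r) = √2*√r)
T = 1/275 ≈ 0.0036364
(-13*F(g(5)*(2 - 3))*(-11))*T = (-13*√2*√(((½)*(-2 + 5)/5)*(2 - 3))*(-11))*(1/275) = (-13*√2*√(((½)*(⅕)*3)*(-1))*(-11))*(1/275) = (-13*√2*√((3/10)*(-1))*(-11))*(1/275) = (-13*√2*√(-3/10)*(-11))*(1/275) = (-13*√2*I*√30/10*(-11))*(1/275) = (-13*I*√15/5*(-11))*(1/275) = (143*I*√15/5)*(1/275) = 13*I*√15/125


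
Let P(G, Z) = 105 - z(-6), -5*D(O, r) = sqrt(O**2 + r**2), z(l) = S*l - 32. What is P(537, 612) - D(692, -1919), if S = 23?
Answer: 275 + sqrt(166457) ≈ 682.99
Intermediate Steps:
z(l) = -32 + 23*l (z(l) = 23*l - 32 = -32 + 23*l)
D(O, r) = -sqrt(O**2 + r**2)/5
P(G, Z) = 275 (P(G, Z) = 105 - (-32 + 23*(-6)) = 105 - (-32 - 138) = 105 - 1*(-170) = 105 + 170 = 275)
P(537, 612) - D(692, -1919) = 275 - (-1)*sqrt(692**2 + (-1919)**2)/5 = 275 - (-1)*sqrt(478864 + 3682561)/5 = 275 - (-1)*sqrt(4161425)/5 = 275 - (-1)*5*sqrt(166457)/5 = 275 - (-1)*sqrt(166457) = 275 + sqrt(166457)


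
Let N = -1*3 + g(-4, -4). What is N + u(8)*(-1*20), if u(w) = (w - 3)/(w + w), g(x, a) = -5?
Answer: -57/4 ≈ -14.250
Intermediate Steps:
N = -8 (N = -1*3 - 5 = -3 - 5 = -8)
u(w) = (-3 + w)/(2*w) (u(w) = (-3 + w)/((2*w)) = (-3 + w)*(1/(2*w)) = (-3 + w)/(2*w))
N + u(8)*(-1*20) = -8 + ((1/2)*(-3 + 8)/8)*(-1*20) = -8 + ((1/2)*(1/8)*5)*(-20) = -8 + (5/16)*(-20) = -8 - 25/4 = -57/4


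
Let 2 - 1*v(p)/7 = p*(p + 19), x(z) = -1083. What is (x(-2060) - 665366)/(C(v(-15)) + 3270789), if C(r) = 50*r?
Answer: -666449/3292489 ≈ -0.20241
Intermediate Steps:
v(p) = 14 - 7*p*(19 + p) (v(p) = 14 - 7*p*(p + 19) = 14 - 7*p*(19 + p))
(x(-2060) - 665366)/(C(v(-15)) + 3270789) = (-1083 - 665366)/(50*(14 - 133*(-15) - 7*(-15)²) + 3270789) = -666449/(50*(14 + 1995 - 7*225) + 3270789) = -666449/(50*(14 + 1995 - 1575) + 3270789) = -666449/(50*434 + 3270789) = -666449/(21700 + 3270789) = -666449/3292489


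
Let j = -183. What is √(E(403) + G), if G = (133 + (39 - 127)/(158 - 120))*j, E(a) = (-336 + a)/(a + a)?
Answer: I*√5608542100954/15314 ≈ 154.65*I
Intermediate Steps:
E(a) = (-336 + a)/(2*a) (E(a) = (-336 + a)/((2*a)) = (-336 + a)*(1/(2*a)) = (-336 + a)/(2*a))
G = -454389/19 (G = (133 + (39 - 127)/(158 - 120))*(-183) = (133 - 88/38)*(-183) = (133 - 88*1/38)*(-183) = (133 - 44/19)*(-183) = (2483/19)*(-183) = -454389/19 ≈ -23915.)
√(E(403) + G) = √((½)*(-336 + 403)/403 - 454389/19) = √((½)*(1/403)*67 - 454389/19) = √(67/806 - 454389/19) = √(-366236261/15314) = I*√5608542100954/15314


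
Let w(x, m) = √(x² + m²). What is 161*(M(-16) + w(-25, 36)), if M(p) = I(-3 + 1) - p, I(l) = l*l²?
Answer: 1288 + 161*√1921 ≈ 8344.5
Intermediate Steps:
I(l) = l³
w(x, m) = √(m² + x²)
M(p) = -8 - p (M(p) = (-3 + 1)³ - p = (-2)³ - p = -8 - p)
161*(M(-16) + w(-25, 36)) = 161*((-8 - 1*(-16)) + √(36² + (-25)²)) = 161*((-8 + 16) + √(1296 + 625)) = 161*(8 + √1921) = 1288 + 161*√1921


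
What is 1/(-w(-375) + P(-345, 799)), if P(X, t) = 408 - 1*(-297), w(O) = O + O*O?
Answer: -1/139545 ≈ -7.1661e-6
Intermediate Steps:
w(O) = O + O**2
P(X, t) = 705 (P(X, t) = 408 + 297 = 705)
1/(-w(-375) + P(-345, 799)) = 1/(-(-375)*(1 - 375) + 705) = 1/(-(-375)*(-374) + 705) = 1/(-1*140250 + 705) = 1/(-140250 + 705) = 1/(-139545) = -1/139545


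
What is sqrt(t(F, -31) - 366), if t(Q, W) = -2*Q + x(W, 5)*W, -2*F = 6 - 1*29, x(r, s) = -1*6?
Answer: I*sqrt(203) ≈ 14.248*I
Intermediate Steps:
x(r, s) = -6
F = 23/2 (F = -(6 - 1*29)/2 = -(6 - 29)/2 = -1/2*(-23) = 23/2 ≈ 11.500)
t(Q, W) = -6*W - 2*Q (t(Q, W) = -2*Q - 6*W = -6*W - 2*Q)
sqrt(t(F, -31) - 366) = sqrt((-6*(-31) - 2*23/2) - 366) = sqrt((186 - 23) - 366) = sqrt(163 - 366) = sqrt(-203) = I*sqrt(203)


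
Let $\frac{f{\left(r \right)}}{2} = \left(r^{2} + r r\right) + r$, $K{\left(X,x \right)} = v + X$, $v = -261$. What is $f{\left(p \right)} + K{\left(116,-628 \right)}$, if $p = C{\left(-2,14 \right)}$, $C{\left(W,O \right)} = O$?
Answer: $667$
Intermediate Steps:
$K{\left(X,x \right)} = -261 + X$
$p = 14$
$f{\left(r \right)} = 2 r + 4 r^{2}$ ($f{\left(r \right)} = 2 \left(\left(r^{2} + r r\right) + r\right) = 2 \left(\left(r^{2} + r^{2}\right) + r\right) = 2 \left(2 r^{2} + r\right) = 2 \left(r + 2 r^{2}\right) = 2 r + 4 r^{2}$)
$f{\left(p \right)} + K{\left(116,-628 \right)} = 2 \cdot 14 \left(1 + 2 \cdot 14\right) + \left(-261 + 116\right) = 2 \cdot 14 \left(1 + 28\right) - 145 = 2 \cdot 14 \cdot 29 - 145 = 812 - 145 = 667$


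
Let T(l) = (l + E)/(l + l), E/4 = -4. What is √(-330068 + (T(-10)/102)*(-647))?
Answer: I*√85852831605/510 ≈ 574.52*I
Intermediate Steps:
E = -16 (E = 4*(-4) = -16)
T(l) = (-16 + l)/(2*l) (T(l) = (l - 16)/(l + l) = (-16 + l)/((2*l)) = (-16 + l)*(1/(2*l)) = (-16 + l)/(2*l))
√(-330068 + (T(-10)/102)*(-647)) = √(-330068 + (((½)*(-16 - 10)/(-10))/102)*(-647)) = √(-330068 + (((½)*(-⅒)*(-26))*(1/102))*(-647)) = √(-330068 + ((13/10)*(1/102))*(-647)) = √(-330068 + (13/1020)*(-647)) = √(-330068 - 8411/1020) = √(-336677771/1020) = I*√85852831605/510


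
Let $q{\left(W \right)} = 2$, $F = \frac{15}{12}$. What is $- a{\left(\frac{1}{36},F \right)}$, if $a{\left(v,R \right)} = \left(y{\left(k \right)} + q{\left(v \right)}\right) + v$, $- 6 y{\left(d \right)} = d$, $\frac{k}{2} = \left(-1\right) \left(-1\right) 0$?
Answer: $- \frac{73}{36} \approx -2.0278$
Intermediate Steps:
$k = 0$ ($k = 2 \left(-1\right) \left(-1\right) 0 = 2 \cdot 1 \cdot 0 = 2 \cdot 0 = 0$)
$y{\left(d \right)} = - \frac{d}{6}$
$F = \frac{5}{4}$ ($F = 15 \cdot \frac{1}{12} = \frac{5}{4} \approx 1.25$)
$a{\left(v,R \right)} = 2 + v$ ($a{\left(v,R \right)} = \left(\left(- \frac{1}{6}\right) 0 + 2\right) + v = \left(0 + 2\right) + v = 2 + v$)
$- a{\left(\frac{1}{36},F \right)} = - (2 + \frac{1}{36}) = \left(-1\right) \frac{73}{36} = - \frac{73}{36}$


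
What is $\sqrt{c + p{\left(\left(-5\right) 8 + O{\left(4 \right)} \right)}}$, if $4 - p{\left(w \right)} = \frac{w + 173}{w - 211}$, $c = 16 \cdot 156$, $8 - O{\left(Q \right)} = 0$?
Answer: $\frac{\sqrt{202547}}{9} \approx 50.006$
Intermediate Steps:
$O{\left(Q \right)} = 8$ ($O{\left(Q \right)} = 8 - 0 = 8 + 0 = 8$)
$c = 2496$
$p{\left(w \right)} = 4 - \frac{173 + w}{-211 + w}$ ($p{\left(w \right)} = 4 - \frac{w + 173}{w - 211} = 4 - \frac{173 + w}{-211 + w}$)
$\sqrt{c + p{\left(\left(-5\right) 8 + O{\left(4 \right)} \right)}} = \sqrt{2496 + \frac{3 \left(-339 + \left(\left(-5\right) 8 + 8\right)\right)}{-211 + \left(\left(-5\right) 8 + 8\right)}} = \sqrt{2496 + \frac{3 \left(-339 + \left(-40 + 8\right)\right)}{-211 + \left(-40 + 8\right)}} = \sqrt{2496 + \frac{3 \left(-339 - 32\right)}{-211 - 32}} = \sqrt{2496 + 3 \frac{1}{-243} \left(-371\right)} = \sqrt{2496 + 3 \left(- \frac{1}{243}\right) \left(-371\right)} = \sqrt{2496 + \frac{371}{81}} = \sqrt{\frac{202547}{81}} = \frac{\sqrt{202547}}{9}$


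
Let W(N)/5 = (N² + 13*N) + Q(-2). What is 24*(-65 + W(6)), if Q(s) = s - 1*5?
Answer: 11280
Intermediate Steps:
Q(s) = -5 + s (Q(s) = s - 5 = -5 + s)
W(N) = -35 + 5*N² + 65*N (W(N) = 5*((N² + 13*N) + (-5 - 2)) = 5*((N² + 13*N) - 7) = 5*(-7 + N² + 13*N) = -35 + 5*N² + 65*N)
24*(-65 + W(6)) = 24*(-65 + (-35 + 5*6² + 65*6)) = 24*(-65 + (-35 + 5*36 + 390)) = 24*(-65 + (-35 + 180 + 390)) = 24*(-65 + 535) = 24*470 = 11280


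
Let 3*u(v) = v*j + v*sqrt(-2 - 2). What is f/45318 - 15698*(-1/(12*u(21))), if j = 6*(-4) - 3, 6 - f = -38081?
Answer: -100373573/16609047 - 7849*I/15393 ≈ -6.0433 - 0.50991*I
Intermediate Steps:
f = 38087 (f = 6 - 1*(-38081) = 6 + 38081 = 38087)
j = -27 (j = -24 - 3 = -27)
u(v) = -9*v + 2*I*v/3 (u(v) = (v*(-27) + v*sqrt(-2 - 2))/3 = (-27*v + v*sqrt(-4))/3 = (-27*v + v*(2*I))/3 = (-27*v + 2*I*v)/3 = -9*v + 2*I*v/3)
f/45318 - 15698*(-1/(12*u(21))) = 38087/45318 - (70641/10262 + 7849*I/15393) = 38087*(1/45318) - (70641/10262 + 7849*I/15393) = 5441/6474 - 15698*(2268 + 168*I)/5172048 = 5441/6474 - 7849*(2268 + 168*I)/2586024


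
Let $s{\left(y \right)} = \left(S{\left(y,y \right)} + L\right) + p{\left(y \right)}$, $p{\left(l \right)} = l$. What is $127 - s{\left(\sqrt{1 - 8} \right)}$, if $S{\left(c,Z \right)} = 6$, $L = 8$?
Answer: $113 - i \sqrt{7} \approx 113.0 - 2.6458 i$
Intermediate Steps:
$s{\left(y \right)} = 14 + y$ ($s{\left(y \right)} = \left(6 + 8\right) + y = 14 + y$)
$127 - s{\left(\sqrt{1 - 8} \right)} = 127 - \left(14 + \sqrt{1 - 8}\right) = 127 - \left(14 + \sqrt{-7}\right) = 127 - \left(14 + i \sqrt{7}\right) = 113 - i \sqrt{7}$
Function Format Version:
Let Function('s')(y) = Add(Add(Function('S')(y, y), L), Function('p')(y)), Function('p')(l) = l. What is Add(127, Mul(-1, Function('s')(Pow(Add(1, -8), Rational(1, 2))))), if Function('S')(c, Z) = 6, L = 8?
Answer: Add(113, Mul(-1, I, Pow(7, Rational(1, 2)))) ≈ Add(113.00, Mul(-2.6458, I))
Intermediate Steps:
Function('s')(y) = Add(14, y) (Function('s')(y) = Add(Add(6, 8), y) = Add(14, y))
Add(127, Mul(-1, Function('s')(Pow(Add(1, -8), Rational(1, 2))))) = Add(127, Mul(-1, Add(14, Pow(Add(1, -8), Rational(1, 2))))) = Add(127, Mul(-1, Add(14, Pow(-7, Rational(1, 2))))) = Add(127, Mul(-1, Add(14, Mul(I, Pow(7, Rational(1, 2)))))) = Add(127, Add(-14, Mul(-1, I, Pow(7, Rational(1, 2))))) = Add(113, Mul(-1, I, Pow(7, Rational(1, 2))))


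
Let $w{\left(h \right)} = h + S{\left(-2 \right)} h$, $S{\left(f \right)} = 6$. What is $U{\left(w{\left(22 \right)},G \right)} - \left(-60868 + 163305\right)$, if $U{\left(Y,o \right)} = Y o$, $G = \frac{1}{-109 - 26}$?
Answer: $- \frac{13829149}{135} \approx -1.0244 \cdot 10^{5}$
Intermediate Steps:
$G = - \frac{1}{135}$ ($G = \frac{1}{-135} = - \frac{1}{135} \approx -0.0074074$)
$w{\left(h \right)} = 7 h$ ($w{\left(h \right)} = h + 6 h = 7 h$)
$U{\left(w{\left(22 \right)},G \right)} - \left(-60868 + 163305\right) = 7 \cdot 22 \left(- \frac{1}{135}\right) - \left(-60868 + 163305\right) = 154 \left(- \frac{1}{135}\right) - 102437 = - \frac{154}{135} - 102437 = - \frac{13829149}{135}$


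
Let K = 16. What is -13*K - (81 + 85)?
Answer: -374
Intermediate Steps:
-13*K - (81 + 85) = -13*16 - (81 + 85) = -208 - 1*166 = -208 - 166 = -374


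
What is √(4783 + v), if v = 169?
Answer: 2*√1238 ≈ 70.370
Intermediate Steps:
√(4783 + v) = √(4783 + 169) = √4952 = 2*√1238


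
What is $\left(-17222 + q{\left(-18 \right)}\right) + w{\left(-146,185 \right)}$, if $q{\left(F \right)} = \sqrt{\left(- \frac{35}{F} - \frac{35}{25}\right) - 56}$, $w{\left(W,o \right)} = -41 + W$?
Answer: $-17409 + \frac{i \sqrt{49910}}{30} \approx -17409.0 + 7.4468 i$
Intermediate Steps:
$q{\left(F \right)} = \sqrt{- \frac{287}{5} - \frac{35}{F}}$ ($q{\left(F \right)} = \sqrt{\left(- \frac{35}{F} - \frac{7}{5}\right) - 56} = \sqrt{\left(- \frac{7}{5} - \frac{35}{F}\right) - 56} = \sqrt{- \frac{287}{5} - \frac{35}{F}}$)
$\left(-17222 + q{\left(-18 \right)}\right) + w{\left(-146,185 \right)} = \left(-17222 + \frac{\sqrt{-1435 - \frac{875}{-18}}}{5}\right) - 187 = \left(-17222 + \frac{\sqrt{-1435 - - \frac{875}{18}}}{5}\right) - 187 = \left(-17222 + \frac{\sqrt{-1435 + \frac{875}{18}}}{5}\right) - 187 = \left(-17222 + \frac{\sqrt{- \frac{24955}{18}}}{5}\right) - 187 = \left(-17222 + \frac{\frac{1}{6} i \sqrt{49910}}{5}\right) - 187 = \left(-17222 + \frac{i \sqrt{49910}}{30}\right) - 187 = -17409 + \frac{i \sqrt{49910}}{30}$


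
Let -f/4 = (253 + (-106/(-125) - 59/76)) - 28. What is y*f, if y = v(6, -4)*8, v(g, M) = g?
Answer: -102632688/2375 ≈ -43214.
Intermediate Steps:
f = -2138181/2375 (f = -4*((253 + (-106/(-125) - 59/76)) - 28) = -4*((253 + (-106*(-1/125) - 59*1/76)) - 28) = -4*((253 + (106/125 - 59/76)) - 28) = -4*((253 + 681/9500) - 28) = -4*(2404181/9500 - 28) = -4*2138181/9500 = -2138181/2375 ≈ -900.29)
y = 48 (y = 6*8 = 48)
y*f = 48*(-2138181/2375) = -102632688/2375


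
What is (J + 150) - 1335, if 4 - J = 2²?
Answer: -1185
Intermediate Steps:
J = 0 (J = 4 - 1*2² = 4 - 1*4 = 4 - 4 = 0)
(J + 150) - 1335 = (0 + 150) - 1335 = 150 - 1335 = -1185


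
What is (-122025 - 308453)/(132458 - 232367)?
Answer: 430478/99909 ≈ 4.3087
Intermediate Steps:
(-122025 - 308453)/(132458 - 232367) = -430478/(-99909) = -430478*(-1/99909) = 430478/99909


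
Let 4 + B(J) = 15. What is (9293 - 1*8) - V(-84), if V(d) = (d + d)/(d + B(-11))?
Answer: 677637/73 ≈ 9282.7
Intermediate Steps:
B(J) = 11 (B(J) = -4 + 15 = 11)
V(d) = 2*d/(11 + d) (V(d) = (d + d)/(d + 11) = (2*d)/(11 + d) = 2*d/(11 + d))
(9293 - 1*8) - V(-84) = (9293 - 1*8) - 2*(-84)/(11 - 84) = (9293 - 8) - 2*(-84)/(-73) = 9285 - 2*(-84)*(-1)/73 = 9285 - 1*168/73 = 9285 - 168/73 = 677637/73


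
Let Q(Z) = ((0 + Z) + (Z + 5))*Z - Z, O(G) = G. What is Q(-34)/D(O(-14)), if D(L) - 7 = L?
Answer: -2176/7 ≈ -310.86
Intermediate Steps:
D(L) = 7 + L
Q(Z) = -Z + Z*(5 + 2*Z) (Q(Z) = (Z + (5 + Z))*Z - Z = (5 + 2*Z)*Z - Z = Z*(5 + 2*Z) - Z = -Z + Z*(5 + 2*Z))
Q(-34)/D(O(-14)) = (2*(-34)*(2 - 34))/(7 - 14) = (2*(-34)*(-32))/(-7) = 2176*(-⅐) = -2176/7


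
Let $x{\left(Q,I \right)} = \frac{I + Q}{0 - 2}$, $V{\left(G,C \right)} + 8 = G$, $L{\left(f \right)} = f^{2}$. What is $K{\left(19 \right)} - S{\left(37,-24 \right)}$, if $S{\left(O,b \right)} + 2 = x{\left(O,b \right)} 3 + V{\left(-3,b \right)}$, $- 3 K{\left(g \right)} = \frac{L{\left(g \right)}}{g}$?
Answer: $\frac{157}{6} \approx 26.167$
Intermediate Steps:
$V{\left(G,C \right)} = -8 + G$
$K{\left(g \right)} = - \frac{g}{3}$ ($K{\left(g \right)} = - \frac{g^{2} \frac{1}{g}}{3} = - \frac{g}{3}$)
$x{\left(Q,I \right)} = - \frac{I}{2} - \frac{Q}{2}$ ($x{\left(Q,I \right)} = \frac{I + Q}{-2} = \left(I + Q\right) \left(- \frac{1}{2}\right) = - \frac{I}{2} - \frac{Q}{2}$)
$S{\left(O,b \right)} = -13 - \frac{3 O}{2} - \frac{3 b}{2}$ ($S{\left(O,b \right)} = -2 + \left(\left(- \frac{b}{2} - \frac{O}{2}\right) 3 - 11\right) = -2 + \left(\left(- \frac{O}{2} - \frac{b}{2}\right) 3 - 11\right) = -2 - \left(11 + \frac{3 O}{2} + \frac{3 b}{2}\right) = -13 - \frac{3 O}{2} - \frac{3 b}{2}$)
$K{\left(19 \right)} - S{\left(37,-24 \right)} = \left(- \frac{1}{3}\right) 19 - \left(-13 - \frac{111}{2} - -36\right) = - \frac{19}{3} - \left(-13 - \frac{111}{2} + 36\right) = - \frac{19}{3} - - \frac{65}{2} = - \frac{19}{3} + \frac{65}{2} = \frac{157}{6}$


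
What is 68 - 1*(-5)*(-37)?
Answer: -117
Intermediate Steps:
68 - 1*(-5)*(-37) = 68 + 5*(-37) = 68 - 185 = -117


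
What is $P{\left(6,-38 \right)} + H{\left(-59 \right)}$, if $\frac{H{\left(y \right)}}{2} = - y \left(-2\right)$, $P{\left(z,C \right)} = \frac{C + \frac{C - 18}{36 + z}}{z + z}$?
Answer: $- \frac{4307}{18} \approx -239.28$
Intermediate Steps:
$P{\left(z,C \right)} = \frac{C + \frac{-18 + C}{36 + z}}{2 z}$
$H{\left(y \right)} = 4 y$ ($H{\left(y \right)} = 2 - y \left(-2\right) = 2 \cdot 2 y = 4 y$)
$P{\left(6,-38 \right)} + H{\left(-59 \right)} = \frac{-18 + 37 \left(-38\right) - 228}{2 \cdot 6 \left(36 + 6\right)} + 4 \left(-59\right) = \frac{1}{2} \cdot \frac{1}{6} \cdot \frac{1}{42} \left(-18 - 1406 - 228\right) - 236 = \frac{1}{2} \cdot \frac{1}{6} \cdot \frac{1}{42} \left(-1652\right) - 236 = - \frac{59}{18} - 236 = - \frac{4307}{18}$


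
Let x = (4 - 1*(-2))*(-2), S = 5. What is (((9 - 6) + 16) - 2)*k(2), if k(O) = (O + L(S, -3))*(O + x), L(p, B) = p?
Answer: -1190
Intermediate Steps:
x = -12 (x = (4 + 2)*(-2) = 6*(-2) = -12)
k(O) = (-12 + O)*(5 + O) (k(O) = (O + 5)*(O - 12) = (5 + O)*(-12 + O) = (-12 + O)*(5 + O))
(((9 - 6) + 16) - 2)*k(2) = (((9 - 6) + 16) - 2)*(-60 + 2² - 7*2) = ((3 + 16) - 2)*(-60 + 4 - 14) = (19 - 2)*(-70) = 17*(-70) = -1190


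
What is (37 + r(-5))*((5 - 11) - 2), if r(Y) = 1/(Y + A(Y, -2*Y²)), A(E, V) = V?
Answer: -16272/55 ≈ -295.85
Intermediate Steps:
r(Y) = 1/(Y - 2*Y²)
(37 + r(-5))*((5 - 11) - 2) = (37 - 1/(-5*(-1 + 2*(-5))))*((5 - 11) - 2) = (37 - 1*(-⅕)/(-1 - 10))*(-6 - 2) = (37 - 1*(-⅕)/(-11))*(-8) = (37 - 1*(-⅕)*(-1/11))*(-8) = (37 - 1/55)*(-8) = (2034/55)*(-8) = -16272/55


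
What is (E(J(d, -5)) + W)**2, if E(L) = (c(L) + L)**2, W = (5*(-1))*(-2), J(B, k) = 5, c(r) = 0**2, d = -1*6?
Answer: 1225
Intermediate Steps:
d = -6
c(r) = 0
W = 10 (W = -5*(-2) = 10)
E(L) = L**2 (E(L) = (0 + L)**2 = L**2)
(E(J(d, -5)) + W)**2 = (5**2 + 10)**2 = (25 + 10)**2 = 35**2 = 1225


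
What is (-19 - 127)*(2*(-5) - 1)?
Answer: 1606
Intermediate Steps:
(-19 - 127)*(2*(-5) - 1) = -146*(-10 - 1) = -146*(-11) = 1606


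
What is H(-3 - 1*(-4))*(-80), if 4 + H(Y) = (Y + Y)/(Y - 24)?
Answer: 7520/23 ≈ 326.96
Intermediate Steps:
H(Y) = -4 + 2*Y/(-24 + Y) (H(Y) = -4 + (Y + Y)/(Y - 24) = -4 + (2*Y)/(-24 + Y) = -4 + 2*Y/(-24 + Y))
H(-3 - 1*(-4))*(-80) = (2*(48 - (-3 - 1*(-4)))/(-24 + (-3 - 1*(-4))))*(-80) = (2*(48 - (-3 + 4))/(-24 + (-3 + 4)))*(-80) = (2*(48 - 1*1)/(-24 + 1))*(-80) = (2*(48 - 1)/(-23))*(-80) = (2*(-1/23)*47)*(-80) = -94/23*(-80) = 7520/23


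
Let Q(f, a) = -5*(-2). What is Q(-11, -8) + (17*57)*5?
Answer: 4855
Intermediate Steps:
Q(f, a) = 10
Q(-11, -8) + (17*57)*5 = 10 + (17*57)*5 = 10 + 969*5 = 10 + 4845 = 4855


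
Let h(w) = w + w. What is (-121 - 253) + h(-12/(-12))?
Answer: -372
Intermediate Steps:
h(w) = 2*w
(-121 - 253) + h(-12/(-12)) = (-121 - 253) + 2*(-12/(-12)) = -374 + 2*(-12*(-1/12)) = -374 + 2*1 = -374 + 2 = -372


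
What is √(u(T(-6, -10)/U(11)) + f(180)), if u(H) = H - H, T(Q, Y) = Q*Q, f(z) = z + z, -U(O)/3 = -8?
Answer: 6*√10 ≈ 18.974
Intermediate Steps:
U(O) = 24 (U(O) = -3*(-8) = 24)
f(z) = 2*z
T(Q, Y) = Q²
u(H) = 0
√(u(T(-6, -10)/U(11)) + f(180)) = √(0 + 2*180) = √(0 + 360) = √360 = 6*√10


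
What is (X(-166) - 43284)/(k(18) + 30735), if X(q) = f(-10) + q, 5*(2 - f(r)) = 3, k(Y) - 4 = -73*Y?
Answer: -217243/147125 ≈ -1.4766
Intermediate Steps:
k(Y) = 4 - 73*Y
f(r) = 7/5 (f(r) = 2 - ⅕*3 = 2 - ⅗ = 7/5)
X(q) = 7/5 + q
(X(-166) - 43284)/(k(18) + 30735) = ((7/5 - 166) - 43284)/((4 - 73*18) + 30735) = (-823/5 - 43284)/((4 - 1314) + 30735) = -217243/(5*(-1310 + 30735)) = -217243/5/29425 = -217243/5*1/29425 = -217243/147125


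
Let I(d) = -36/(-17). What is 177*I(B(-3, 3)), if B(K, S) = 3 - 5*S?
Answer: 6372/17 ≈ 374.82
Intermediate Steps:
I(d) = 36/17 (I(d) = -36*(-1/17) = 36/17)
177*I(B(-3, 3)) = 177*(36/17) = 6372/17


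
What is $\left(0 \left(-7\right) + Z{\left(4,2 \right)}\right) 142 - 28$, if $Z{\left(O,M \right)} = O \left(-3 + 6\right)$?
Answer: $1676$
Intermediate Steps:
$Z{\left(O,M \right)} = 3 O$ ($Z{\left(O,M \right)} = O 3 = 3 O$)
$\left(0 \left(-7\right) + Z{\left(4,2 \right)}\right) 142 - 28 = \left(0 \left(-7\right) + 3 \cdot 4\right) 142 - 28 = \left(0 + 12\right) 142 - 28 = 12 \cdot 142 - 28 = 1704 - 28 = 1676$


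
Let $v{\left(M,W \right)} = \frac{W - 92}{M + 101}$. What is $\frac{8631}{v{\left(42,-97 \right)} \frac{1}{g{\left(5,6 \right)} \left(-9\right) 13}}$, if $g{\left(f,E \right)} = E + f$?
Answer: $8404539$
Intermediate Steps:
$v{\left(M,W \right)} = \frac{-92 + W}{101 + M}$
$\frac{8631}{v{\left(42,-97 \right)} \frac{1}{g{\left(5,6 \right)} \left(-9\right) 13}} = \frac{8631}{\frac{-92 - 97}{101 + 42} \frac{1}{\left(6 + 5\right) \left(-9\right) 13}} = \frac{8631}{\frac{1}{143} \left(-189\right) \frac{1}{11 \left(-9\right) 13}} = \frac{8631}{\frac{1}{143} \left(-189\right) \frac{1}{\left(-99\right) 13}} = \frac{8631}{\left(- \frac{189}{143}\right) \frac{1}{-1287}} = \frac{8631}{\left(- \frac{189}{143}\right) \left(- \frac{1}{1287}\right)} = \frac{8631}{\frac{21}{20449}} = 8631 \cdot \frac{20449}{21} = 8404539$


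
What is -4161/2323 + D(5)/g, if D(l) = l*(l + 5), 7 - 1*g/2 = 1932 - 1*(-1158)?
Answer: -12886438/7161809 ≈ -1.7993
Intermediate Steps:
g = -6166 (g = 14 - 2*(1932 - 1*(-1158)) = 14 - 2*(1932 + 1158) = 14 - 2*3090 = 14 - 6180 = -6166)
D(l) = l*(5 + l)
-4161/2323 + D(5)/g = -4161/2323 + (5*(5 + 5))/(-6166) = -4161*1/2323 + (5*10)*(-1/6166) = -4161/2323 + 50*(-1/6166) = -4161/2323 - 25/3083 = -12886438/7161809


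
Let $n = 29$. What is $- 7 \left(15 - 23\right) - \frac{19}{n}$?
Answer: $\frac{1605}{29} \approx 55.345$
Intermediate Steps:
$- 7 \left(15 - 23\right) - \frac{19}{n} = - 7 \left(15 - 23\right) - \frac{19}{29} = \left(-7\right) \left(-8\right) - \frac{19}{29} = 56 - \frac{19}{29} = \frac{1605}{29}$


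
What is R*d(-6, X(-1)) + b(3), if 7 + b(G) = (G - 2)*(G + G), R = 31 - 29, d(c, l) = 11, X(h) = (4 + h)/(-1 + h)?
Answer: 21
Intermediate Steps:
X(h) = (4 + h)/(-1 + h)
R = 2
b(G) = -7 + 2*G*(-2 + G) (b(G) = -7 + (G - 2)*(G + G) = -7 + (-2 + G)*(2*G) = -7 + 2*G*(-2 + G))
R*d(-6, X(-1)) + b(3) = 2*11 + (-7 - 4*3 + 2*3²) = 22 + (-7 - 12 + 2*9) = 22 + (-7 - 12 + 18) = 22 - 1 = 21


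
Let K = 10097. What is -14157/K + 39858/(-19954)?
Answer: -342467502/100737769 ≈ -3.3996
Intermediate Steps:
-14157/K + 39858/(-19954) = -14157/10097 + 39858/(-19954) = -14157*1/10097 + 39858*(-1/19954) = -14157/10097 - 19929/9977 = -342467502/100737769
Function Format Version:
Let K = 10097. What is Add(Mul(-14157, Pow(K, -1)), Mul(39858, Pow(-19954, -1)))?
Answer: Rational(-342467502, 100737769) ≈ -3.3996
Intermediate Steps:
Add(Mul(-14157, Pow(K, -1)), Mul(39858, Pow(-19954, -1))) = Add(Mul(-14157, Pow(10097, -1)), Mul(39858, Pow(-19954, -1))) = Add(Mul(-14157, Rational(1, 10097)), Mul(39858, Rational(-1, 19954))) = Add(Rational(-14157, 10097), Rational(-19929, 9977)) = Rational(-342467502, 100737769)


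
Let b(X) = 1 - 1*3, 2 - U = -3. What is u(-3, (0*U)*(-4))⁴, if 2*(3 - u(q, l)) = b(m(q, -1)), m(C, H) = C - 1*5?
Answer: 256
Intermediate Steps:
U = 5 (U = 2 - 1*(-3) = 2 + 3 = 5)
m(C, H) = -5 + C (m(C, H) = C - 5 = -5 + C)
b(X) = -2 (b(X) = 1 - 3 = -2)
u(q, l) = 4 (u(q, l) = 3 - ½*(-2) = 3 + 1 = 4)
u(-3, (0*U)*(-4))⁴ = 4⁴ = 256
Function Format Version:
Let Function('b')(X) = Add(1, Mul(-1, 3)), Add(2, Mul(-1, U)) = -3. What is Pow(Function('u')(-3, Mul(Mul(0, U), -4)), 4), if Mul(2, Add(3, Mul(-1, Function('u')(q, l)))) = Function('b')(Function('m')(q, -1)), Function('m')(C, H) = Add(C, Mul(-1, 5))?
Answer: 256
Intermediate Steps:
U = 5 (U = Add(2, Mul(-1, -3)) = Add(2, 3) = 5)
Function('m')(C, H) = Add(-5, C) (Function('m')(C, H) = Add(C, -5) = Add(-5, C))
Function('b')(X) = -2 (Function('b')(X) = Add(1, -3) = -2)
Function('u')(q, l) = 4 (Function('u')(q, l) = Add(3, Mul(Rational(-1, 2), -2)) = Add(3, 1) = 4)
Pow(Function('u')(-3, Mul(Mul(0, U), -4)), 4) = Pow(4, 4) = 256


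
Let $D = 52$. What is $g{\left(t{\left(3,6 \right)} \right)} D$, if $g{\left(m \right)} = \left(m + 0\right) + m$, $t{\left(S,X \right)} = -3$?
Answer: $-312$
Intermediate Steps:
$g{\left(m \right)} = 2 m$ ($g{\left(m \right)} = m + m = 2 m$)
$g{\left(t{\left(3,6 \right)} \right)} D = 2 \left(-3\right) 52 = \left(-6\right) 52 = -312$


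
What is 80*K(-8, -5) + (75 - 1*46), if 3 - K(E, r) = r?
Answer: 669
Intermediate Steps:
K(E, r) = 3 - r
80*K(-8, -5) + (75 - 1*46) = 80*(3 - 1*(-5)) + (75 - 1*46) = 80*(3 + 5) + (75 - 46) = 80*8 + 29 = 640 + 29 = 669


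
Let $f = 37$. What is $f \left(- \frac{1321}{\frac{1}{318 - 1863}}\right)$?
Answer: $75514965$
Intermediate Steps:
$f \left(- \frac{1321}{\frac{1}{318 - 1863}}\right) = 37 \left(- \frac{1321}{\frac{1}{318 - 1863}}\right) = 37 \left(- \frac{1321}{\frac{1}{-1545}}\right) = 37 \left(- \frac{1321}{- \frac{1}{1545}}\right) = 37 \left(\left(-1321\right) \left(-1545\right)\right) = 37 \cdot 2040945 = 75514965$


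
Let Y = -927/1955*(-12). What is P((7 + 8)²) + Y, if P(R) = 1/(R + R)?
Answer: 1001551/175950 ≈ 5.6922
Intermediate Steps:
Y = 11124/1955 (Y = -927*1/1955*(-12) = -927/1955*(-12) = 11124/1955 ≈ 5.6900)
P(R) = 1/(2*R)
P((7 + 8)²) + Y = 1/(2*((7 + 8)²)) + 11124/1955 = 1/(2*(15²)) + 11124/1955 = (½)/225 + 11124/1955 = (½)*(1/225) + 11124/1955 = 1/450 + 11124/1955 = 1001551/175950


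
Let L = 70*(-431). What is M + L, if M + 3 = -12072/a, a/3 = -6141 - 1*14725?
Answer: -314792897/10433 ≈ -30173.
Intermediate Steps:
a = -62598 (a = 3*(-6141 - 1*14725) = 3*(-6141 - 14725) = 3*(-20866) = -62598)
M = -29287/10433 (M = -3 - 12072/(-62598) = -3 - 12072*(-1/62598) = -3 + 2012/10433 = -29287/10433 ≈ -2.8072)
L = -30170
M + L = -29287/10433 - 30170 = -314792897/10433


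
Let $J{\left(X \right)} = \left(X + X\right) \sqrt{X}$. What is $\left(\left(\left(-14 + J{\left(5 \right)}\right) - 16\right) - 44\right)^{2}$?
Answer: $5976 - 1480 \sqrt{5} \approx 2666.6$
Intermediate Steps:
$J{\left(X \right)} = 2 X^{\frac{3}{2}}$ ($J{\left(X \right)} = 2 X \sqrt{X} = 2 X^{\frac{3}{2}}$)
$\left(\left(\left(-14 + J{\left(5 \right)}\right) - 16\right) - 44\right)^{2} = \left(\left(\left(-14 + 2 \cdot 5^{\frac{3}{2}}\right) - 16\right) - 44\right)^{2} = \left(\left(\left(-14 + 2 \cdot 5 \sqrt{5}\right) - 16\right) - 44\right)^{2} = \left(\left(\left(-14 + 10 \sqrt{5}\right) - 16\right) - 44\right)^{2} = \left(\left(-30 + 10 \sqrt{5}\right) - 44\right)^{2} = \left(-74 + 10 \sqrt{5}\right)^{2}$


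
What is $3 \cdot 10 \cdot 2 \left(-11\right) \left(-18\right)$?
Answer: $11880$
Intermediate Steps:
$3 \cdot 10 \cdot 2 \left(-11\right) \left(-18\right) = 30 \left(\left(-22\right) \left(-18\right)\right) = 30 \cdot 396 = 11880$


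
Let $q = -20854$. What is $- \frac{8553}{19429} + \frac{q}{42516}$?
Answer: $- \frac{384405857}{413021682} \approx -0.93072$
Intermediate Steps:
$- \frac{8553}{19429} + \frac{q}{42516} = - \frac{8553}{19429} - \frac{20854}{42516} = \left(-8553\right) \frac{1}{19429} - \frac{10427}{21258} = - \frac{8553}{19429} - \frac{10427}{21258} = - \frac{384405857}{413021682}$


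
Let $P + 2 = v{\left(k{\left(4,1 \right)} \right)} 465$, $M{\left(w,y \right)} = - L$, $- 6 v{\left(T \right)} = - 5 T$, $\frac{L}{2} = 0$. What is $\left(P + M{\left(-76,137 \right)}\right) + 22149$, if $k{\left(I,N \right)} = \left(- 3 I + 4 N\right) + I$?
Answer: $20597$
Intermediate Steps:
$k{\left(I,N \right)} = - 2 I + 4 N$
$L = 0$ ($L = 2 \cdot 0 = 0$)
$v{\left(T \right)} = \frac{5 T}{6}$ ($v{\left(T \right)} = - \frac{\left(-5\right) T}{6} = \frac{5 T}{6}$)
$M{\left(w,y \right)} = 0$ ($M{\left(w,y \right)} = \left(-1\right) 0 = 0$)
$P = -1552$ ($P = -2 + \frac{5 \left(\left(-2\right) 4 + 4 \cdot 1\right)}{6} \cdot 465 = -2 + \frac{5 \left(-8 + 4\right)}{6} \cdot 465 = -2 + \frac{5}{6} \left(-4\right) 465 = -2 - 1550 = -1552$)
$\left(P + M{\left(-76,137 \right)}\right) + 22149 = \left(-1552 + 0\right) + 22149 = -1552 + 22149 = 20597$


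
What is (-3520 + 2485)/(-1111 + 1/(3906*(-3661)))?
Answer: 14800361310/15887151127 ≈ 0.93159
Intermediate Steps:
(-3520 + 2485)/(-1111 + 1/(3906*(-3661))) = -1035/(-1111 + (1/3906)*(-1/3661)) = -1035/(-1111 - 1/14299866) = -1035/(-15887151127/14299866) = -1035*(-14299866/15887151127) = 14800361310/15887151127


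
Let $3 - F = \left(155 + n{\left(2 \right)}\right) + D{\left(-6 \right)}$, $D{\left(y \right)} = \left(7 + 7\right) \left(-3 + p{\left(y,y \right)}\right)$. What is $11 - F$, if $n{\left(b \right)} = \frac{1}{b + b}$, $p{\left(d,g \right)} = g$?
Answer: $\frac{149}{4} \approx 37.25$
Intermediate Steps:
$n{\left(b \right)} = \frac{1}{2 b}$
$D{\left(y \right)} = -42 + 14 y$ ($D{\left(y \right)} = \left(7 + 7\right) \left(-3 + y\right) = 14 \left(-3 + y\right) = -42 + 14 y$)
$F = - \frac{105}{4}$ ($F = 3 - \left(\left(155 + \frac{1}{2 \cdot 2}\right) + \left(-42 + 14 \left(-6\right)\right)\right) = 3 - \left(\left(155 + \frac{1}{2} \cdot \frac{1}{2}\right) - 126\right) = 3 - \left(\left(155 + \frac{1}{4}\right) - 126\right) = 3 - \left(\frac{621}{4} - 126\right) = 3 - \frac{117}{4} = - \frac{105}{4} \approx -26.25$)
$11 - F = 11 - - \frac{105}{4} = 11 + \frac{105}{4} = \frac{149}{4}$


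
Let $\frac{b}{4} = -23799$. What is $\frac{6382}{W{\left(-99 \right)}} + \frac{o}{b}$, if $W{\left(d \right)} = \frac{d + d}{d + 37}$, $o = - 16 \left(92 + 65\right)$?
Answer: $\frac{1569501310}{785367} \approx 1998.4$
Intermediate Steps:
$o = -2512$ ($o = \left(-16\right) 157 = -2512$)
$b = -95196$ ($b = 4 \left(-23799\right) = -95196$)
$W{\left(d \right)} = \frac{2 d}{37 + d}$
$\frac{6382}{W{\left(-99 \right)}} + \frac{o}{b} = \frac{6382}{2 \left(-99\right) \frac{1}{37 - 99}} - \frac{2512}{-95196} = \frac{6382}{2 \left(-99\right) \frac{1}{-62}} - - \frac{628}{23799} = \frac{6382}{2 \left(-99\right) \left(- \frac{1}{62}\right)} + \frac{628}{23799} = \frac{6382}{\frac{99}{31}} + \frac{628}{23799} = 6382 \cdot \frac{31}{99} + \frac{628}{23799} = \frac{197842}{99} + \frac{628}{23799} = \frac{1569501310}{785367}$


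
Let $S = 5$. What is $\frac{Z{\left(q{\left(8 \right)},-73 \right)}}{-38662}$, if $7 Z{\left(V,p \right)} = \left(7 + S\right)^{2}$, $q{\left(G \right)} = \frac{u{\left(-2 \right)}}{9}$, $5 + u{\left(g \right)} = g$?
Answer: $- \frac{72}{135317} \approx -0.00053208$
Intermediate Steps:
$u{\left(g \right)} = -5 + g$
$q{\left(G \right)} = - \frac{7}{9}$ ($q{\left(G \right)} = \frac{-5 - 2}{9} = \left(-7\right) \frac{1}{9} = - \frac{7}{9}$)
$Z{\left(V,p \right)} = \frac{144}{7}$ ($Z{\left(V,p \right)} = \frac{\left(7 + 5\right)^{2}}{7} = \frac{12^{2}}{7} = \frac{1}{7} \cdot 144 = \frac{144}{7}$)
$\frac{Z{\left(q{\left(8 \right)},-73 \right)}}{-38662} = \frac{144}{7 \left(-38662\right)} = \frac{144}{7} \left(- \frac{1}{38662}\right) = - \frac{72}{135317}$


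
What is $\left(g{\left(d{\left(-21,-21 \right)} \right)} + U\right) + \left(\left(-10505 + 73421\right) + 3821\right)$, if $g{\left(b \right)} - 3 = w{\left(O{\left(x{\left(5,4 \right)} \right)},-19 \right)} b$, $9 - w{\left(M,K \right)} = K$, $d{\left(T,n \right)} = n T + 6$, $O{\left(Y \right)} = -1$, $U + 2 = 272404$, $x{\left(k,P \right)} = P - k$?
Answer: $351658$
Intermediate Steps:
$U = 272402$ ($U = -2 + 272404 = 272402$)
$d{\left(T,n \right)} = 6 + T n$ ($d{\left(T,n \right)} = T n + 6 = 6 + T n$)
$w{\left(M,K \right)} = 9 - K$
$g{\left(b \right)} = 3 + 28 b$ ($g{\left(b \right)} = 3 + \left(9 - -19\right) b = 3 + \left(9 + 19\right) b = 3 + 28 b$)
$\left(g{\left(d{\left(-21,-21 \right)} \right)} + U\right) + \left(\left(-10505 + 73421\right) + 3821\right) = \left(\left(3 + 28 \left(6 - -441\right)\right) + 272402\right) + \left(\left(-10505 + 73421\right) + 3821\right) = \left(\left(3 + 28 \left(6 + 441\right)\right) + 272402\right) + \left(62916 + 3821\right) = \left(\left(3 + 28 \cdot 447\right) + 272402\right) + 66737 = \left(\left(3 + 12516\right) + 272402\right) + 66737 = \left(12519 + 272402\right) + 66737 = 284921 + 66737 = 351658$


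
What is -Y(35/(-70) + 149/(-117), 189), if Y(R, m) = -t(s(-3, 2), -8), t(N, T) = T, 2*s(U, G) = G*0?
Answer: -8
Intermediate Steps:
s(U, G) = 0 (s(U, G) = (G*0)/2 = (½)*0 = 0)
Y(R, m) = 8 (Y(R, m) = -1*(-8) = 8)
-Y(35/(-70) + 149/(-117), 189) = -1*8 = -8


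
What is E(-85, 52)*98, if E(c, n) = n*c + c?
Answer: -441490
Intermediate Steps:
E(c, n) = c + c*n (E(c, n) = c*n + c = c + c*n)
E(-85, 52)*98 = -85*(1 + 52)*98 = -85*53*98 = -4505*98 = -441490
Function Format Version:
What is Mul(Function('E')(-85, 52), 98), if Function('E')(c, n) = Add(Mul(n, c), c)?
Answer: -441490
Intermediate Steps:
Function('E')(c, n) = Add(c, Mul(c, n)) (Function('E')(c, n) = Add(Mul(c, n), c) = Add(c, Mul(c, n)))
Mul(Function('E')(-85, 52), 98) = Mul(Mul(-85, Add(1, 52)), 98) = Mul(Mul(-85, 53), 98) = Mul(-4505, 98) = -441490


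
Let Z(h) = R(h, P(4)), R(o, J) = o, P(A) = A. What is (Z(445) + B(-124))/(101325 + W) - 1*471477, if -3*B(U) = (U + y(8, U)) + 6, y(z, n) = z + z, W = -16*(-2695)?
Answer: -68102494786/144445 ≈ -4.7148e+5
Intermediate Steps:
W = 43120
y(z, n) = 2*z
B(U) = -22/3 - U/3 (B(U) = -((U + 2*8) + 6)/3 = -((U + 16) + 6)/3 = -((16 + U) + 6)/3 = -(22 + U)/3 = -22/3 - U/3)
Z(h) = h
(Z(445) + B(-124))/(101325 + W) - 1*471477 = (445 + (-22/3 - ⅓*(-124)))/(101325 + 43120) - 1*471477 = (445 + (-22/3 + 124/3))/144445 - 471477 = (445 + 34)*(1/144445) - 471477 = 479*(1/144445) - 471477 = 479/144445 - 471477 = -68102494786/144445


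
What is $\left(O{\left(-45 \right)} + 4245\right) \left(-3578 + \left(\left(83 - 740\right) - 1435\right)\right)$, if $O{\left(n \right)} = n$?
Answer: $-23814000$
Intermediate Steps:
$\left(O{\left(-45 \right)} + 4245\right) \left(-3578 + \left(\left(83 - 740\right) - 1435\right)\right) = \left(-45 + 4245\right) \left(-3578 + \left(\left(83 - 740\right) - 1435\right)\right) = 4200 \left(-3578 - 2092\right) = 4200 \left(-5670\right) = -23814000$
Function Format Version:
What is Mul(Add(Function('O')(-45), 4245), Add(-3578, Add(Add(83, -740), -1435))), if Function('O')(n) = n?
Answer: -23814000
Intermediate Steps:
Mul(Add(Function('O')(-45), 4245), Add(-3578, Add(Add(83, -740), -1435))) = Mul(Add(-45, 4245), Add(-3578, Add(Add(83, -740), -1435))) = Mul(4200, Add(-3578, Add(-657, -1435))) = Mul(4200, Add(-3578, -2092)) = Mul(4200, -5670) = -23814000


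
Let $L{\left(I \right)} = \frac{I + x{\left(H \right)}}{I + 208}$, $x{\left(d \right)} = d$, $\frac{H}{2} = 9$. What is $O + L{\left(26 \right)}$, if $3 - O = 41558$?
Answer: $- \frac{4861913}{117} \approx -41555.0$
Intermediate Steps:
$O = -41555$ ($O = 3 - 41558 = -41555$)
$H = 18$ ($H = 2 \cdot 9 = 18$)
$L{\left(I \right)} = \frac{18 + I}{208 + I}$ ($L{\left(I \right)} = \frac{I + 18}{I + 208} = \frac{18 + I}{208 + I}$)
$O + L{\left(26 \right)} = -41555 + \frac{18 + 26}{208 + 26} = -41555 + \frac{1}{234} \cdot 44 = -41555 + \frac{22}{117} = - \frac{4861913}{117}$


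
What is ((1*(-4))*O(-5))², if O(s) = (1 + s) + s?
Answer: 1296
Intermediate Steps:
O(s) = 1 + 2*s
((1*(-4))*O(-5))² = ((1*(-4))*(1 + 2*(-5)))² = (-4*(1 - 10))² = (-4*(-9))² = 36² = 1296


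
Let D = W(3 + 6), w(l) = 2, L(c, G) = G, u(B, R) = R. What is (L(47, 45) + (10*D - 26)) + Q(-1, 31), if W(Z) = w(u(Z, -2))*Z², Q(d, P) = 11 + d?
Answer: 1649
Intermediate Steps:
W(Z) = 2*Z²
D = 162 (D = 2*(3 + 6)² = 2*9² = 2*81 = 162)
(L(47, 45) + (10*D - 26)) + Q(-1, 31) = (45 + (10*162 - 26)) + (11 - 1) = (45 + (1620 - 26)) + 10 = (45 + 1594) + 10 = 1639 + 10 = 1649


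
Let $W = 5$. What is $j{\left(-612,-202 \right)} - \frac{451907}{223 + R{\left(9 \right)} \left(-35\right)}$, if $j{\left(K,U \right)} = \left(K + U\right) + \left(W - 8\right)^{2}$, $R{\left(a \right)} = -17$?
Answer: $- \frac{1110397}{818} \approx -1357.5$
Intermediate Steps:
$j{\left(K,U \right)} = 9 + K + U$ ($j{\left(K,U \right)} = \left(K + U\right) + \left(5 - 8\right)^{2} = \left(K + U\right) + \left(-3\right)^{2} = \left(K + U\right) + 9 = 9 + K + U$)
$j{\left(-612,-202 \right)} - \frac{451907}{223 + R{\left(9 \right)} \left(-35\right)} = \left(9 - 612 - 202\right) - \frac{451907}{223 - -595} = -805 - \frac{451907}{223 + 595} = -805 - \frac{451907}{818} = - \frac{1110397}{818}$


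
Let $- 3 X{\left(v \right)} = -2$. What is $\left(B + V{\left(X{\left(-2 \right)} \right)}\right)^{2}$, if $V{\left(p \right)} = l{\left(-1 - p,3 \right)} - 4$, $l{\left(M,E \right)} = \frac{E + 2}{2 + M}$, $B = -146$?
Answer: $18225$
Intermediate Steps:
$X{\left(v \right)} = \frac{2}{3}$ ($X{\left(v \right)} = \left(- \frac{1}{3}\right) \left(-2\right) = \frac{2}{3}$)
$l{\left(M,E \right)} = \frac{2 + E}{2 + M}$
$V{\left(p \right)} = -4 + \frac{5}{1 - p}$ ($V{\left(p \right)} = \frac{2 + 3}{2 - \left(1 + p\right)} - 4 = \frac{1}{1 - p} 5 - 4 = \frac{5}{1 - p} - 4 = -4 + \frac{5}{1 - p}$)
$\left(B + V{\left(X{\left(-2 \right)} \right)}\right)^{2} = \left(-146 + \frac{-1 - \frac{8}{3}}{-1 + \frac{2}{3}}\right)^{2} = \left(-146 + \frac{-1 - \frac{8}{3}}{- \frac{1}{3}}\right)^{2} = \left(-146 - -11\right)^{2} = \left(-146 + 11\right)^{2} = \left(-135\right)^{2} = 18225$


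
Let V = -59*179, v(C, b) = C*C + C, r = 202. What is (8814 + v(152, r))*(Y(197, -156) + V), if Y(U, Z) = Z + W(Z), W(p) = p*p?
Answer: 436761330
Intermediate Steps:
W(p) = p**2
Y(U, Z) = Z + Z**2
v(C, b) = C + C**2 (v(C, b) = C**2 + C = C + C**2)
V = -10561
(8814 + v(152, r))*(Y(197, -156) + V) = (8814 + 152*(1 + 152))*(-156*(1 - 156) - 10561) = (8814 + 152*153)*(-156*(-155) - 10561) = (8814 + 23256)*(24180 - 10561) = 32070*13619 = 436761330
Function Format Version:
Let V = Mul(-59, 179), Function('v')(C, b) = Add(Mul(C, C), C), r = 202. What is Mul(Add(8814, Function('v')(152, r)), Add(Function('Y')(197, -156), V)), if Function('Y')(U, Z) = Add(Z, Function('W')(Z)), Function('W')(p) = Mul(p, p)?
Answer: 436761330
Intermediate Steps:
Function('W')(p) = Pow(p, 2)
Function('Y')(U, Z) = Add(Z, Pow(Z, 2))
Function('v')(C, b) = Add(C, Pow(C, 2)) (Function('v')(C, b) = Add(Pow(C, 2), C) = Add(C, Pow(C, 2)))
V = -10561
Mul(Add(8814, Function('v')(152, r)), Add(Function('Y')(197, -156), V)) = Mul(Add(8814, Mul(152, Add(1, 152))), Add(Mul(-156, Add(1, -156)), -10561)) = Mul(Add(8814, Mul(152, 153)), Add(Mul(-156, -155), -10561)) = Mul(Add(8814, 23256), Add(24180, -10561)) = Mul(32070, 13619) = 436761330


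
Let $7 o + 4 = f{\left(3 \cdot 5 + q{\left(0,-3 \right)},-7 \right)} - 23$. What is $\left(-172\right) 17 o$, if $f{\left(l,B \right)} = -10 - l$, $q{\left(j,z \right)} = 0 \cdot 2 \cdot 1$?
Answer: $\frac{152048}{7} \approx 21721.0$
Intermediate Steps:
$q{\left(j,z \right)} = 0$ ($q{\left(j,z \right)} = 0 \cdot 2 = 0$)
$o = - \frac{52}{7}$ ($o = - \frac{4}{7} + \frac{\left(-10 - \left(3 \cdot 5 + 0\right)\right) - 23}{7} = - \frac{4}{7} + \frac{\left(-10 - \left(15 + 0\right)\right) - 23}{7} = - \frac{4}{7} + \frac{\left(-10 - 15\right) - 23}{7} = - \frac{4}{7} + \frac{-25 - 23}{7} = - \frac{4}{7} + \frac{1}{7} \left(-48\right) = - \frac{4}{7} - \frac{48}{7} = - \frac{52}{7} \approx -7.4286$)
$\left(-172\right) 17 o = \left(-172\right) 17 \left(- \frac{52}{7}\right) = \left(-2924\right) \left(- \frac{52}{7}\right) = \frac{152048}{7}$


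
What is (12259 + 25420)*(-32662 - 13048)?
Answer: -1722307090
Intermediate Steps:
(12259 + 25420)*(-32662 - 13048) = 37679*(-45710) = -1722307090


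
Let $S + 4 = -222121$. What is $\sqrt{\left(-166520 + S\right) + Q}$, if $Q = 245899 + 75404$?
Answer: $i \sqrt{67342} \approx 259.5 i$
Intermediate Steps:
$S = -222125$ ($S = -4 - 222121 = -222125$)
$Q = 321303$
$\sqrt{\left(-166520 + S\right) + Q} = \sqrt{\left(-166520 - 222125\right) + 321303} = \sqrt{-388645 + 321303} = \sqrt{-67342} = i \sqrt{67342}$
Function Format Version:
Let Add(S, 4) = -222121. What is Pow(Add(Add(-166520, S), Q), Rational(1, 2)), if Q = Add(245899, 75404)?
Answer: Mul(I, Pow(67342, Rational(1, 2))) ≈ Mul(259.50, I)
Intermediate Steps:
S = -222125 (S = Add(-4, -222121) = -222125)
Q = 321303
Pow(Add(Add(-166520, S), Q), Rational(1, 2)) = Pow(Add(Add(-166520, -222125), 321303), Rational(1, 2)) = Pow(Add(-388645, 321303), Rational(1, 2)) = Pow(-67342, Rational(1, 2)) = Mul(I, Pow(67342, Rational(1, 2)))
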